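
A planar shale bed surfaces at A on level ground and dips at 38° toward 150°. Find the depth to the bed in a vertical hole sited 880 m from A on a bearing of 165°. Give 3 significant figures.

The hole lies 15° from the dip direction, so the down-dip offset is 880 × cos 15° = 850.01 m.
Depth = down-dip offset × tan(dip) = 850.01 × tan 38° = 850.01 × 0.7813
Depth = 664.10 m

664 m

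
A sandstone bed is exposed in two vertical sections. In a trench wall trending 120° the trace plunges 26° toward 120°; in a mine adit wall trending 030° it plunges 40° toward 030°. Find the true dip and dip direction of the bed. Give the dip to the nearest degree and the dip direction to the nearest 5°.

true dip 44°, dip direction 060°

Represent each trace as a vector plunging at its apparent dip toward its trend (east-north-up frame): v₁ = (0.778, -0.449, -0.438), v₂ = (0.383, 0.663, -0.643).
The plane normal is n = v₁ × v₂ ∝ (0.580, 0.332, 0.689).
True dip = arccos(n_z / |n|) = arccos(0.7176) = 44.1°.
Dip direction = azimuth of (n_x, n_y) = atan2(0.580, 0.332) = 60°.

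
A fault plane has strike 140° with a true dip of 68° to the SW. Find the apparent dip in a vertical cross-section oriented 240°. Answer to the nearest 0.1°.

67.7°

Angle between strike (140°) and section (240°): β = 80°.
tan(apparent dip) = tan 68° · sin 80° = 2.4375
apparent dip = arctan 2.4375 = 67.69°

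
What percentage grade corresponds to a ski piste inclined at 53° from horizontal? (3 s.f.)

133%

grade % = 100 × tan 53° = 100 × 1.3270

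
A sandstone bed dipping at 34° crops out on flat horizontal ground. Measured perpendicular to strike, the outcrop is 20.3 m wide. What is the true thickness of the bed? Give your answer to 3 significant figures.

11.4 m

True thickness t = w · sin(dip) = 20.3 × sin 34°
t = 20.3 × 0.5592 = 11.352 m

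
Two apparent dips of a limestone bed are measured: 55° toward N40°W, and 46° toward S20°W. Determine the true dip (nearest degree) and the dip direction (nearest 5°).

Represent each trace as a vector plunging at its apparent dip toward its trend (east-north-up frame): v₁ = (-0.369, 0.439, -0.819), v₂ = (-0.238, -0.653, -0.719).
n = v₁ × v₂ = (-0.851, -0.071, 0.345) (taken with n_z > 0).
tan δ = √(n_x²+n_y²)/n_z = 0.854/0.345, so δ = 68.0°.
Dip direction = azimuth of (n_x, n_y) = atan2(-0.851, -0.071) = 265°.

true dip 68°, dip direction 265°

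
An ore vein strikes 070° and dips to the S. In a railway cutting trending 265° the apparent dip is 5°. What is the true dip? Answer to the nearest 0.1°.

18.7°

The section is 15° from the strike.
tan(true dip) = tan 5° / sin 15° = 0.3380
δ = arctan(0.3380) = 18.68°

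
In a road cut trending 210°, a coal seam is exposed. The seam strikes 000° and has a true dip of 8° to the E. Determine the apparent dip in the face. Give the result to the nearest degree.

The section lies 30° from the strike.
tan α = tan 8° × sin 30° = 0.1405 × 0.5000 = 0.0703
α = arctan(0.0703) = 4.02°

4°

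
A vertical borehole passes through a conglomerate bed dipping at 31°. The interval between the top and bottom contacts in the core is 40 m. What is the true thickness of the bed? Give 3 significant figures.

True thickness t = h · cos(dip) = 40 × cos 31°
t = 40 × 0.8572 = 34.287 m

34.3 m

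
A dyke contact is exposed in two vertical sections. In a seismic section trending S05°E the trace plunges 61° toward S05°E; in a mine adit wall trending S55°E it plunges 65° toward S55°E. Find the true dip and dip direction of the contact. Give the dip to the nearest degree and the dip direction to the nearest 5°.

The two traces are lines in the plane: v₁ = (sin 175°·cos 61°, cos 175°·cos 61°, −sin 61°), v₂ = (sin 125°·cos 65°, cos 125°·cos 65°, −sin 65°).
The plane normal is n = v₁ × v₂ ∝ (0.226, -0.264, 0.157).
True dip = arccos(n_z / |n|) = arccos(0.4114) = 65.7°.
Dip direction = atan2(0.226, -0.264) = 140° (azimuth of n's horizontal projection).

true dip 66°, dip direction 140°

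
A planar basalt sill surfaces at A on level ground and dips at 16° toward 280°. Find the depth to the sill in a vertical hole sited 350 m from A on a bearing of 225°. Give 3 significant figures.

The hole lies 55° from the dip direction, so the down-dip offset is 350 × cos 55° = 200.75 m.
Depth = down-dip offset × tan(dip) = 200.75 × tan 16° = 200.75 × 0.2867
Depth = 57.56 m

57.6 m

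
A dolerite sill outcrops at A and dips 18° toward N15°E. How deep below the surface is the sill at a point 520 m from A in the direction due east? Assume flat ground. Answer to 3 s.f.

The hole lies 75° from the dip direction, so the down-dip offset is 520 × cos 75° = 134.59 m.
Depth = down-dip offset × tan(dip) = 134.59 × tan 18° = 134.59 × 0.3249
Depth = 43.73 m

43.7 m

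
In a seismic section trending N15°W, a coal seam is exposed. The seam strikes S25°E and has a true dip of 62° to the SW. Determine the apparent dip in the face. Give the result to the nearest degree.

18°

The strike is S25°E and the section trends N15°W; the acute angle between them is β = 10°.
tan α = tan 62° × sin 10° = 1.8807 × 0.1736 = 0.3266
apparent dip = arctan 0.3266 = 18.09°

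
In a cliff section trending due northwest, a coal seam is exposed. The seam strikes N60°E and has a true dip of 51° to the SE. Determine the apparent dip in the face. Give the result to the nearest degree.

50°

Angle between strike (N60°E) and section (due northwest): β = 75°.
tan α = tan 51° × sin 75° = 1.2349 × 0.9659 = 1.1928
apparent dip = arctan 1.1928 = 50.03°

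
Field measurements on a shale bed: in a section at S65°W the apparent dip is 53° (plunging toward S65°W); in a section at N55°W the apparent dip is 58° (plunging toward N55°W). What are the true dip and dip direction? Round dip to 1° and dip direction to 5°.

true dip 60°, dip direction 285°

Represent each trace as a vector plunging at its apparent dip toward its trend (east-north-up frame): v₁ = (-0.545, -0.254, -0.799), v₂ = (-0.434, 0.304, -0.848).
Cross product v₁ × v₂ gives the pole to the plane: n ∝ (-0.458, 0.116, 0.276).
tan δ = √(n_x²+n_y²)/n_z = 0.473/0.276, so δ = 59.7°.
The horizontal component of n points toward azimuth atan2(n_x, n_y) = 284°, the dip direction.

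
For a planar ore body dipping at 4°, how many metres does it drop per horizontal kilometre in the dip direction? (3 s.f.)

drop per km = 1000 × tan 4° = 1000 × 0.0699

69.9 m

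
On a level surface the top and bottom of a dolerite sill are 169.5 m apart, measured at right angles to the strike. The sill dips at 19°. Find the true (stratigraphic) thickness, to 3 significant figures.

True thickness t = w · sin(dip) = 169.5 × sin 19°
t = 169.5 × 0.3256 = 55.184 m

55.2 m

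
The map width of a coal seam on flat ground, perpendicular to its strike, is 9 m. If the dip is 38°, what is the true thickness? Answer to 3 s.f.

5.54 m

True thickness t = w · sin(dip) = 9 × sin 38°
t = 9 × 0.6157 = 5.541 m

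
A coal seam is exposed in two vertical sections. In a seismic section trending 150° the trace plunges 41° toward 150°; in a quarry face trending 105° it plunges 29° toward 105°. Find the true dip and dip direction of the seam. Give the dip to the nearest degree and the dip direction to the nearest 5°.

true dip 41°, dip direction 155°

Each apparent-dip line lies in the plane. As unit vectors (x east, y north, z up), v₁ plunges 41°→150° and v₂ plunges 29°→105°.
n = v₁ × v₂ = (0.168, -0.371, 0.467) (taken with n_z > 0).
True dip = arccos(n_z / |n|) = arccos(0.7531) = 41.1°.
Dip direction = azimuth of (n_x, n_y) = atan2(0.168, -0.371) = 156°.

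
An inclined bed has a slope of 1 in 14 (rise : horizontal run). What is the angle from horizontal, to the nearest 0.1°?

4.1°

tan θ = 1/14 = 0.0714
θ = arctan(0.0714) = 4.09°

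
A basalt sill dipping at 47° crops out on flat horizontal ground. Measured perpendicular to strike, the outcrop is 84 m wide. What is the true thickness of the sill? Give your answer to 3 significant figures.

61.4 m

True thickness t = w · sin(dip) = 84 × sin 47°
t = 84 × 0.7314 = 61.434 m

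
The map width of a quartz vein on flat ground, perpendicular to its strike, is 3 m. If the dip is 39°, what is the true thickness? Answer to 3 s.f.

1.89 m

True thickness t = w · sin(dip) = 3 × sin 39°
t = 3 × 0.6293 = 1.888 m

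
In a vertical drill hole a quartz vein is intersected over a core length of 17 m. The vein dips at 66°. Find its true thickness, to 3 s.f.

6.91 m

True thickness t = h · cos(dip) = 17 × cos 66°
t = 17 × 0.4067 = 6.915 m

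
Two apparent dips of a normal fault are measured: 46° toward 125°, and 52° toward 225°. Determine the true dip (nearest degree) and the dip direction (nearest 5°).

true dip 61°, dip direction 180°

The two traces are lines in the plane: v₁ = (sin 125°·cos 46°, cos 125°·cos 46°, −sin 46°), v₂ = (sin 225°·cos 52°, cos 225°·cos 52°, −sin 52°).
n = v₁ × v₂ = (-0.001, -0.762, 0.421) (taken with n_z > 0).
Dip δ = arctan(|n_h|/n_z) = arctan(0.762/0.421) = 61.1°.
Dip direction = azimuth of (n_x, n_y) = atan2(-0.001, -0.762) = 180°.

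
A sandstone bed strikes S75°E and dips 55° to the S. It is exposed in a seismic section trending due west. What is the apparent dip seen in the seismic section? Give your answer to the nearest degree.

The strike is S75°E and the section trends due west; the acute angle between them is β = 15°.
tan α = tan 55° × sin 15° = 1.4281 × 0.2588 = 0.3696
α = arctan(0.3696) = 20.29°

20°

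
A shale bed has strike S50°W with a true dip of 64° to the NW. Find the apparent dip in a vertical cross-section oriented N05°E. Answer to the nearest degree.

The strike is S50°W and the section trends N05°E; the acute angle between them is β = 45°.
tan α = tan 64° × sin 45° = 2.0503 × 0.7071 = 1.4498
apparent dip = arctan 1.4498 = 55.40°

55°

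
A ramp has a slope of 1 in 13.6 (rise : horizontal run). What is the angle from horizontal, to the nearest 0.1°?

tan θ = 1/13.6 = 0.0735
θ = arctan(0.0735) = 4.21°

4.2°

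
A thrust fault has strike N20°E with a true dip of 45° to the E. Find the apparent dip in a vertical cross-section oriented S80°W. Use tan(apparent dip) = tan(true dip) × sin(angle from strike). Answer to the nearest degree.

The section lies 60° from the strike.
tan(apparent dip) = tan 45° · sin 60° = 0.8660
α = arctan(0.8660) = 40.89°

41°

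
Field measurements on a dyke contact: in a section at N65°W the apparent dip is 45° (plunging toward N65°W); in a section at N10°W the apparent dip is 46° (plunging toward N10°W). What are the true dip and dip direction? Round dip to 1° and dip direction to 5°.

true dip 49°, dip direction 325°

Each apparent-dip line lies in the plane. As unit vectors (x east, y north, z up), v₁ plunges 45°→N65°W and v₂ plunges 46°→N10°W.
Cross product v₁ × v₂ gives the pole to the plane: n ∝ (-0.269, 0.376, 0.402).
True dip = arccos(n_z / |n|) = arccos(0.6568) = 48.9°.
Dip direction = atan2(-0.269, 0.376) = 324° (azimuth of n's horizontal projection).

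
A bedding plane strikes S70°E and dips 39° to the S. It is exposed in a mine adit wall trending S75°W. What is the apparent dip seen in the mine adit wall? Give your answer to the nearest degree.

The strike is S70°E and the section trends S75°W; the acute angle between them is β = 35°.
tan α = tan 39° × sin 35° = 0.8098 × 0.5736 = 0.4645
apparent dip = arctan 0.4645 = 24.91°

25°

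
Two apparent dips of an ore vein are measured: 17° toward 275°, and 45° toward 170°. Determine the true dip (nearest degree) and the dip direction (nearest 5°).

Each apparent-dip line lies in the plane. As unit vectors (x east, y north, z up), v₁ plunges 17°→275° and v₂ plunges 45°→170°.
Cross product v₁ × v₂ gives the pole to the plane: n ∝ (-0.263, -0.710, 0.653).
True dip = arccos(n_z / |n|) = arccos(0.6535) = 49.2°.
Dip direction = atan2(-0.263, -0.710) = 200° (azimuth of n's horizontal projection).

true dip 49°, dip direction 200°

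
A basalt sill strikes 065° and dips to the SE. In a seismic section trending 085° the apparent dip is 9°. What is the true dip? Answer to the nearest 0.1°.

The section is 20° from the strike.
tan δ = tan α / sin β = tan 9° / sin 20° = 0.1584 / 0.3420 = 0.4631
true dip = arctan 0.4631 = 24.85°

24.8°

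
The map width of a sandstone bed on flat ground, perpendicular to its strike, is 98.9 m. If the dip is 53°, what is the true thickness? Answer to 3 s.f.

True thickness t = w · sin(dip) = 98.9 × sin 53°
t = 98.9 × 0.7986 = 78.985 m

79.0 m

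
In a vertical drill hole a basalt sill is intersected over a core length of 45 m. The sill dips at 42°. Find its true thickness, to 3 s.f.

33.4 m

True thickness t = h · cos(dip) = 45 × cos 42°
t = 45 × 0.7431 = 33.442 m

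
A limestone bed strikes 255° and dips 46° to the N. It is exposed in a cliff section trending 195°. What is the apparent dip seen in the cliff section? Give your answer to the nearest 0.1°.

41.9°

The section lies 60° from the strike.
tan α = tan 46° × sin 60° = 1.0355 × 0.8660 = 0.8968
α = arctan(0.8968) = 41.89°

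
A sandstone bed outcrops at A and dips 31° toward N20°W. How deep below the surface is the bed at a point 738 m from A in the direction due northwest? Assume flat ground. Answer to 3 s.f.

402 m

The hole lies 25° from the dip direction, so the down-dip offset is 738 × cos 25° = 668.86 m.
Depth = down-dip offset × tan(dip) = 668.86 × tan 31° = 668.86 × 0.6009
Depth = 401.89 m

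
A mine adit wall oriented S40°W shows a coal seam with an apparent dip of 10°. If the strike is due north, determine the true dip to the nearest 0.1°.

β = acute angle between strike due north and section S40°W = 40°.
tan δ = tan α / sin β = tan 10° / sin 40° = 0.1763 / 0.6428 = 0.2743
true dip = arctan 0.2743 = 15.34°

15.3°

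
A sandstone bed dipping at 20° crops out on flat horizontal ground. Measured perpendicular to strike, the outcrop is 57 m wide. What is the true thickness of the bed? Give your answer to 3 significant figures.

19.5 m

True thickness t = w · sin(dip) = 57 × sin 20°
t = 57 × 0.3420 = 19.495 m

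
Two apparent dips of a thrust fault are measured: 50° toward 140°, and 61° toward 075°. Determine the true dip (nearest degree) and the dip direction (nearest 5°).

true dip 62°, dip direction 090°

Each apparent-dip line lies in the plane. As unit vectors (x east, y north, z up), v₁ plunges 50°→140° and v₂ plunges 61°→075°.
n = v₁ × v₂ = (0.527, 0.003, 0.282) (taken with n_z > 0).
tan δ = √(n_x²+n_y²)/n_z = 0.527/0.282, so δ = 61.8°.
Dip direction = azimuth of (n_x, n_y) = atan2(0.527, 0.003) = 90°.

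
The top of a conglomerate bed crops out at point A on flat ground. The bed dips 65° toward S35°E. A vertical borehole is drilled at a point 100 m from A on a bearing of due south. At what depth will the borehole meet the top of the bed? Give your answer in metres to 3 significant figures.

176 m

The hole lies 35° from the dip direction, so the down-dip offset is 100 × cos 35° = 81.92 m.
Depth = down-dip offset × tan(dip) = 81.92 × tan 65° = 81.92 × 2.1445
Depth = 175.67 m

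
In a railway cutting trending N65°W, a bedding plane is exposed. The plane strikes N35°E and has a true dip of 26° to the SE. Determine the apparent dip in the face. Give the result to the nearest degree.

Angle between strike (N35°E) and section (N65°W): β = 80°.
tan α = tan 26° × sin 80° = 0.4877 × 0.9848 = 0.4803
apparent dip = arctan 0.4803 = 25.66°

26°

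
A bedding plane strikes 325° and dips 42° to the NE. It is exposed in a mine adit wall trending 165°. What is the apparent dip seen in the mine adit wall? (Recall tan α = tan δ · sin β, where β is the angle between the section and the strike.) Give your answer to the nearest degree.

The strike is 325° and the section trends 165°; the acute angle between them is β = 20°.
tan α = tan 42° × sin 20° = 0.9004 × 0.3420 = 0.3080
α = arctan(0.3080) = 17.12°

17°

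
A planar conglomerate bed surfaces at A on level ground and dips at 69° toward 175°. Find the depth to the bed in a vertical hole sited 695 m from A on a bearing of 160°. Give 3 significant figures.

The hole lies 15° from the dip direction, so the down-dip offset is 695 × cos 15° = 671.32 m.
Depth = down-dip offset × tan(dip) = 671.32 × tan 69° = 671.32 × 2.6051
Depth = 1748.84 m

1750 m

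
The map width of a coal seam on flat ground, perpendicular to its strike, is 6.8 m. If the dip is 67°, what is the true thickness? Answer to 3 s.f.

True thickness t = w · sin(dip) = 6.8 × sin 67°
t = 6.8 × 0.9205 = 6.259 m

6.26 m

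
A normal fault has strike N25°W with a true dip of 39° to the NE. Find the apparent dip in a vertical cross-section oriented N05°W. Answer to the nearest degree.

The strike is N25°W and the section trends N05°W; the acute angle between them is β = 20°.
tan α = tan 39° × sin 20° = 0.8098 × 0.3420 = 0.2770
α = arctan(0.2770) = 15.48°

15°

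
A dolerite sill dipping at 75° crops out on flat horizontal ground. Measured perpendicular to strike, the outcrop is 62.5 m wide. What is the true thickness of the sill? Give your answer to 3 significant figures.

60.4 m

True thickness t = w · sin(dip) = 62.5 × sin 75°
t = 62.5 × 0.9659 = 60.370 m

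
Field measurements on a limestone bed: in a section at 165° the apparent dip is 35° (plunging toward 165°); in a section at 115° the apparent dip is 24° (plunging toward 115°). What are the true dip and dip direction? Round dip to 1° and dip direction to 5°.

Represent each trace as a vector plunging at its apparent dip toward its trend (east-north-up frame): v₁ = (0.212, -0.791, -0.574), v₂ = (0.828, -0.386, -0.407).
n = v₁ × v₂ = (0.100, -0.389, 0.573) (taken with n_z > 0).
True dip = arccos(n_z / |n|) = arccos(0.8191) = 35.0°.
Dip direction = azimuth of (n_x, n_y) = atan2(0.100, -0.389) = 166°.

true dip 35°, dip direction 165°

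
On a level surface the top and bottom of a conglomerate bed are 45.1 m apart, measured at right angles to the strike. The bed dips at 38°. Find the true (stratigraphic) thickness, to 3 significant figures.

True thickness t = w · sin(dip) = 45.1 × sin 38°
t = 45.1 × 0.6157 = 27.766 m

27.8 m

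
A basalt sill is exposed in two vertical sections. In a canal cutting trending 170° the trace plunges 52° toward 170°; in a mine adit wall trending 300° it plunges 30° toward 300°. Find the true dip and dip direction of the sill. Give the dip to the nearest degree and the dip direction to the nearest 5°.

Each apparent-dip line lies in the plane. As unit vectors (x east, y north, z up), v₁ plunges 52°→170° and v₂ plunges 30°→300°.
n = v₁ × v₂ = (-0.644, -0.644, 0.408) (taken with n_z > 0).
Dip δ = arctan(|n_h|/n_z) = arctan(0.911/0.408) = 65.9°.
The horizontal component of n points toward azimuth atan2(n_x, n_y) = 225°, the dip direction.

true dip 66°, dip direction 225°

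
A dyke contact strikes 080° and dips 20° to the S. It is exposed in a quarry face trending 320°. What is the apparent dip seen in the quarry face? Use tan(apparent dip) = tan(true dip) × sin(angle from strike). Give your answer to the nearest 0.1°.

17.5°

The strike is 080° and the section trends 320°; the acute angle between them is β = 60°.
tan α = tan 20° × sin 60° = 0.3640 × 0.8660 = 0.3152
apparent dip = arctan 0.3152 = 17.50°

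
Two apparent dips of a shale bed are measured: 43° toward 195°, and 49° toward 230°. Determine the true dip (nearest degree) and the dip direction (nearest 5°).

The two traces are lines in the plane: v₁ = (sin 195°·cos 43°, cos 195°·cos 43°, −sin 43°), v₂ = (sin 230°·cos 49°, cos 230°·cos 49°, −sin 49°).
n = v₁ × v₂ = (-0.246, -0.200, 0.275) (taken with n_z > 0).
Dip δ = arctan(|n_h|/n_z) = arctan(0.317/0.275) = 49.0°.
The horizontal component of n points toward azimuth atan2(n_x, n_y) = 231°, the dip direction.

true dip 49°, dip direction 230°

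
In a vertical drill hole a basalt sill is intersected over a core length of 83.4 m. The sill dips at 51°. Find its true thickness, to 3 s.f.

True thickness t = h · cos(dip) = 83.4 × cos 51°
t = 83.4 × 0.6293 = 52.485 m

52.5 m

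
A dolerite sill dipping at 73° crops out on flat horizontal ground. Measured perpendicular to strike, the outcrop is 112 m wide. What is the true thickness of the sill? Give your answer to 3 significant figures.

107 m

True thickness t = w · sin(dip) = 112 × sin 73°
t = 112 × 0.9563 = 107.106 m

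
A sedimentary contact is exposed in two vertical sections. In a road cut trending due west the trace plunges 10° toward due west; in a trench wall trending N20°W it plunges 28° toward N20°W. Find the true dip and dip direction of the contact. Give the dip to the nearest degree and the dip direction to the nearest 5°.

true dip 28°, dip direction 340°

Represent each trace as a vector plunging at its apparent dip toward its trend (east-north-up frame): v₁ = (-0.985, -0.000, -0.174), v₂ = (-0.302, 0.830, -0.469).
The plane normal is n = v₁ × v₂ ∝ (-0.144, 0.410, 0.817).
True dip = arccos(n_z / |n|) = arccos(0.8829) = 28.0°.
Dip direction = atan2(-0.144, 0.410) = 341° (azimuth of n's horizontal projection).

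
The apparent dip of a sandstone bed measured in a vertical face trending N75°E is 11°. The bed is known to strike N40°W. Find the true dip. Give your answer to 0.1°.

β = acute angle between strike N40°W and section N75°E = 65°.
tan(true dip) = tan 11° / sin 65° = 0.2145
true dip = arctan 0.2145 = 12.11°

12.1°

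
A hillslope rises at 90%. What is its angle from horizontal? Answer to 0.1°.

42.0°

tan θ = 90/100 = 0.9000
θ = arctan(0.9000) = 41.99°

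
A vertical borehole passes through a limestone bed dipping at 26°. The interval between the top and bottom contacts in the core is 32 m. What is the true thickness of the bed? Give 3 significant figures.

True thickness t = h · cos(dip) = 32 × cos 26°
t = 32 × 0.8988 = 28.761 m

28.8 m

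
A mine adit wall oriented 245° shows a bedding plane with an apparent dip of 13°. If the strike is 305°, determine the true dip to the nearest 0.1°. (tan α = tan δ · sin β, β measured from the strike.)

β = acute angle between strike 305° and section 245° = 60°.
tan δ = tan α / sin β = tan 13° / sin 60° = 0.2309 / 0.8660 = 0.2666
true dip = arctan 0.2666 = 14.93°

14.9°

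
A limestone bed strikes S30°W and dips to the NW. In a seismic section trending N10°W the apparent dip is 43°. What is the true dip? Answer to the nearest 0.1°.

β = acute angle between strike S30°W and section N10°W = 40°.
tan(true dip) = tan 43° / sin 40° = 1.4507
true dip = arctan 1.4507 = 55.42°

55.4°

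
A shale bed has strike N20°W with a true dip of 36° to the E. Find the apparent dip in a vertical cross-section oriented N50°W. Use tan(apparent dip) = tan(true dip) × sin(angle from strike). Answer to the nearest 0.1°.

The section lies 30° from the strike.
tan(apparent dip) = tan 36° · sin 30° = 0.3633
α = arctan(0.3633) = 19.96°

20.0°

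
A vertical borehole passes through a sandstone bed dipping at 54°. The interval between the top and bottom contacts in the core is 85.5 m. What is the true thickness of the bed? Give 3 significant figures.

True thickness t = h · cos(dip) = 85.5 × cos 54°
t = 85.5 × 0.5878 = 50.256 m

50.3 m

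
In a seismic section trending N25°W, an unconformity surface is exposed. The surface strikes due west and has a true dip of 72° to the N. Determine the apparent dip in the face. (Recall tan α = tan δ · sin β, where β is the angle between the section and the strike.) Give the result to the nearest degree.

70°

Angle between strike (due west) and section (N25°W): β = 65°.
tan(apparent dip) = tan 72° · sin 65° = 2.7893
α = arctan(2.7893) = 70.28°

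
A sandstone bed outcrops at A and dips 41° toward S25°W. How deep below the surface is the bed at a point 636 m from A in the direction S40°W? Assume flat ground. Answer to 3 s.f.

534 m

The hole lies 15° from the dip direction, so the down-dip offset is 636 × cos 15° = 614.33 m.
Depth = down-dip offset × tan(dip) = 614.33 × tan 41° = 614.33 × 0.8693
Depth = 534.03 m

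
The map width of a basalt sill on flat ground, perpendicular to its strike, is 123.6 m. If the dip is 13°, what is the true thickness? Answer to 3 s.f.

True thickness t = w · sin(dip) = 123.6 × sin 13°
t = 123.6 × 0.2250 = 27.804 m

27.8 m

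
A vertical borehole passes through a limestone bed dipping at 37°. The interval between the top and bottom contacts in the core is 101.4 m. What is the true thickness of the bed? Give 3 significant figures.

81.0 m

True thickness t = h · cos(dip) = 101.4 × cos 37°
t = 101.4 × 0.7986 = 80.982 m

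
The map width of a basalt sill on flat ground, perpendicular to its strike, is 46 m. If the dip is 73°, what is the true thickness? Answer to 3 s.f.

True thickness t = w · sin(dip) = 46 × sin 73°
t = 46 × 0.9563 = 43.990 m

44.0 m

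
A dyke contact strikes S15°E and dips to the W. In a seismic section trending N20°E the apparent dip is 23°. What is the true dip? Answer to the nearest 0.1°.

β = acute angle between strike S15°E and section N20°E = 35°.
tan δ = tan α / sin β = tan 23° / sin 35° = 0.4245 / 0.5736 = 0.7400
true dip = arctan 0.7400 = 36.50°

36.5°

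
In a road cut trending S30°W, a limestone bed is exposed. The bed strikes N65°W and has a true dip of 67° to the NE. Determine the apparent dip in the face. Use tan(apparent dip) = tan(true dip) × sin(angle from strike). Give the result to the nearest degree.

The strike is N65°W and the section trends S30°W; the acute angle between them is β = 85°.
tan(apparent dip) = tan 67° · sin 85° = 2.3469
α = arctan(2.3469) = 66.92°

67°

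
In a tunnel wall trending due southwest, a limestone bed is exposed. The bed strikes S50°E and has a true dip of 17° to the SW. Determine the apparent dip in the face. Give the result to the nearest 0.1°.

16.9°

The strike is S50°E and the section trends due southwest; the acute angle between them is β = 85°.
tan(apparent dip) = tan 17° · sin 85° = 0.3046
α = arctan(0.3046) = 16.94°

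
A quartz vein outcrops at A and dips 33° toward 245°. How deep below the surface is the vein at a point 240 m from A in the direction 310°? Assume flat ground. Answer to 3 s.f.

65.9 m

The hole lies 65° from the dip direction, so the down-dip offset is 240 × cos 65° = 101.43 m.
Depth = down-dip offset × tan(dip) = 101.43 × tan 33° = 101.43 × 0.6494
Depth = 65.87 m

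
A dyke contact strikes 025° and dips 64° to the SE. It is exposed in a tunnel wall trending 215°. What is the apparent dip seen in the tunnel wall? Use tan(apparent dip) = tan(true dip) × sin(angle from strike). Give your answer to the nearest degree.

20°

The strike is 025° and the section trends 215°; the acute angle between them is β = 10°.
tan(apparent dip) = tan 64° · sin 10° = 0.3560
α = arctan(0.3560) = 19.60°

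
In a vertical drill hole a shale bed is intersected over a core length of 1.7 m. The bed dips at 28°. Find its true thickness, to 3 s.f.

True thickness t = h · cos(dip) = 1.7 × cos 28°
t = 1.7 × 0.8829 = 1.501 m

1.50 m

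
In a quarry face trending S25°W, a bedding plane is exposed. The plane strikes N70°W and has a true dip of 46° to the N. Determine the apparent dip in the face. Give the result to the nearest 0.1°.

The section lies 85° from the strike.
tan α = tan 46° × sin 85° = 1.0355 × 0.9962 = 1.0316
α = arctan(1.0316) = 45.89°

45.9°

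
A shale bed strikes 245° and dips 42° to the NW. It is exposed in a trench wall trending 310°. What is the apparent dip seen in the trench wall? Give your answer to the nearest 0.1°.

39.2°

Angle between strike (245°) and section (310°): β = 65°.
tan(apparent dip) = tan 42° · sin 65° = 0.8160
apparent dip = arctan 0.8160 = 39.22°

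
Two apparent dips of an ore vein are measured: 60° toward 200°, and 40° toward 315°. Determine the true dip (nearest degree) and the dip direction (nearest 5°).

Represent each trace as a vector plunging at its apparent dip toward its trend (east-north-up frame): v₁ = (-0.171, -0.470, -0.866), v₂ = (-0.542, 0.542, -0.643).
Cross product v₁ × v₂ gives the pole to the plane: n ∝ (-0.771, -0.359, 0.347).
True dip = arccos(n_z / |n|) = arccos(0.3778) = 67.8°.
Dip direction = azimuth of (n_x, n_y) = atan2(-0.771, -0.359) = 245°.

true dip 68°, dip direction 245°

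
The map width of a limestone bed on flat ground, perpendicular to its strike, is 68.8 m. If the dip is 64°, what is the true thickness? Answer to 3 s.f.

61.8 m

True thickness t = w · sin(dip) = 68.8 × sin 64°
t = 68.8 × 0.8988 = 61.837 m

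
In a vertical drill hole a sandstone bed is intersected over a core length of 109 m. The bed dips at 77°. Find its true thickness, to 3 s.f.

True thickness t = h · cos(dip) = 109 × cos 77°
t = 109 × 0.2250 = 24.520 m

24.5 m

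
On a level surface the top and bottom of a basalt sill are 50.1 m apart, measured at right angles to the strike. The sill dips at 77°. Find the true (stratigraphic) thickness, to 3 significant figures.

True thickness t = w · sin(dip) = 50.1 × sin 77°
t = 50.1 × 0.9744 = 48.816 m

48.8 m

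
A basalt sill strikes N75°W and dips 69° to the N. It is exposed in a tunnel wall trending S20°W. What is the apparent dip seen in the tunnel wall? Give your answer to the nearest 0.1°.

Angle between strike (N75°W) and section (S20°W): β = 85°.
tan α = tan 69° × sin 85° = 2.6051 × 0.9962 = 2.5952
α = arctan(2.5952) = 68.93°

68.9°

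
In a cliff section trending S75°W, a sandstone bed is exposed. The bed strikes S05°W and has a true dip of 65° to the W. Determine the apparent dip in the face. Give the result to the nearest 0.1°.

The section lies 70° from the strike.
tan α = tan 65° × sin 70° = 2.1445 × 0.9397 = 2.0152
apparent dip = arctan 2.0152 = 63.61°

63.6°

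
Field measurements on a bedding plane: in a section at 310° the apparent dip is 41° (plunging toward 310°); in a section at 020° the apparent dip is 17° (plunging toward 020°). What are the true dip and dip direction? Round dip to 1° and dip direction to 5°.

Represent each trace as a vector plunging at its apparent dip toward its trend (east-north-up frame): v₁ = (-0.578, 0.485, -0.656), v₂ = (0.327, 0.899, -0.292).
Cross product v₁ × v₂ gives the pole to the plane: n ∝ (-0.448, 0.384, 0.678).
tan δ = √(n_x²+n_y²)/n_z = 0.590/0.678, so δ = 41.0°.
Dip direction = azimuth of (n_x, n_y) = atan2(-0.448, 0.384) = 311°.

true dip 41°, dip direction 310°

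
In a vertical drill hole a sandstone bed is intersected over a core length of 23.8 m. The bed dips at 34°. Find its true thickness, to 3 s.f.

19.7 m

True thickness t = h · cos(dip) = 23.8 × cos 34°
t = 23.8 × 0.8290 = 19.731 m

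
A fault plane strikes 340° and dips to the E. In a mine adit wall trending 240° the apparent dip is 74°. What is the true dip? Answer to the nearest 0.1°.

74.2°

β = acute angle between strike 340° and section 240° = 80°.
tan(true dip) = tan 74° / sin 80° = 3.5412
true dip = arctan 3.5412 = 74.23°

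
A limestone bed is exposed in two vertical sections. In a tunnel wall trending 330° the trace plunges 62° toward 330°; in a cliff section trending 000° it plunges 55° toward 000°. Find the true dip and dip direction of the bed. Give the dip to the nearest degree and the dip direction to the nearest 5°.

true dip 63°, dip direction 320°

Represent each trace as a vector plunging at its apparent dip toward its trend (east-north-up frame): v₁ = (-0.235, 0.407, -0.883), v₂ = (0.000, 0.574, -0.819).
n = v₁ × v₂ = (-0.173, 0.192, 0.135) (taken with n_z > 0).
Dip δ = arctan(|n_h|/n_z) = arctan(0.259/0.135) = 62.5°.
Dip direction = atan2(-0.173, 0.192) = 318° (azimuth of n's horizontal projection).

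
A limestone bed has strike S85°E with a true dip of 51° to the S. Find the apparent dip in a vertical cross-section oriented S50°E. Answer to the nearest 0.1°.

The strike is S85°E and the section trends S50°E; the acute angle between them is β = 35°.
tan α = tan 51° × sin 35° = 1.2349 × 0.5736 = 0.7083
apparent dip = arctan 0.7083 = 35.31°

35.3°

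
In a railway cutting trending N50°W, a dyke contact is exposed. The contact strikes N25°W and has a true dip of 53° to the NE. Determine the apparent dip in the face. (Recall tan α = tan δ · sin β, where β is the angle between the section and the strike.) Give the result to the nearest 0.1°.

The section lies 25° from the strike.
tan(apparent dip) = tan 53° · sin 25° = 0.5608
apparent dip = arctan 0.5608 = 29.29°

29.3°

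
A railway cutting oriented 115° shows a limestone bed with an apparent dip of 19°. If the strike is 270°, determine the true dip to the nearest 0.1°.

The section is 25° from the strike.
tan δ = tan α / sin β = tan 19° / sin 25° = 0.3443 / 0.4226 = 0.8147
true dip = arctan 0.8147 = 39.17°

39.2°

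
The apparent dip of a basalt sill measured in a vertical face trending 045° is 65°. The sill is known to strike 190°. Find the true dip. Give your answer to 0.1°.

75.0°

β = acute angle between strike 190° and section 045° = 35°.
tan(true dip) = tan 65° / sin 35° = 3.7388
true dip = arctan 3.7388 = 75.03°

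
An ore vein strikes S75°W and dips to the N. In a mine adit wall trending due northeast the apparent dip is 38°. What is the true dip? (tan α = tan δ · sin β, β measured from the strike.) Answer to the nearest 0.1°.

57.4°

β = acute angle between strike S75°W and section due northeast = 30°.
tan(true dip) = tan 38° / sin 30° = 1.5626
δ = arctan(1.5626) = 57.38°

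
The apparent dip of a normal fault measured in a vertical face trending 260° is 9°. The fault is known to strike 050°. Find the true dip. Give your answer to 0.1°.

β = acute angle between strike 050° and section 260° = 30°.
tan δ = tan α / sin β = tan 9° / sin 30° = 0.1584 / 0.5000 = 0.3168
δ = arctan(0.3168) = 17.58°

17.6°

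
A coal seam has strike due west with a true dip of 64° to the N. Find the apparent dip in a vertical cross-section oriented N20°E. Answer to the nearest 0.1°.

62.6°

The strike is due west and the section trends N20°E; the acute angle between them is β = 70°.
tan(apparent dip) = tan 64° · sin 70° = 1.9267
α = arctan(1.9267) = 62.57°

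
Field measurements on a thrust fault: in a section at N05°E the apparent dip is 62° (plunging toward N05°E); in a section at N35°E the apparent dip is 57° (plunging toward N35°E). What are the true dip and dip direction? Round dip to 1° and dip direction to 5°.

true dip 62°, dip direction 000°

Each apparent-dip line lies in the plane. As unit vectors (x east, y north, z up), v₁ plunges 62°→N05°E and v₂ plunges 57°→N35°E.
The plane normal is n = v₁ × v₂ ∝ (-0.002, 0.242, 0.128).
Dip δ = arctan(|n_h|/n_z) = arctan(0.242/0.128) = 62.1°.
Dip direction = azimuth of (n_x, n_y) = atan2(-0.002, 0.242) = 360°.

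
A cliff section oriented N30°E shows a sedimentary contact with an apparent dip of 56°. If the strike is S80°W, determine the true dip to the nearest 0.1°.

62.7°

The section is 50° from the strike.
tan(true dip) = tan 56° / sin 50° = 1.9353
true dip = arctan 1.9353 = 62.67°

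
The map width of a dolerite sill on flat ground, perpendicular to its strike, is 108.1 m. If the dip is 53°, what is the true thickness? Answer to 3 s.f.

86.3 m

True thickness t = w · sin(dip) = 108.1 × sin 53°
t = 108.1 × 0.7986 = 86.332 m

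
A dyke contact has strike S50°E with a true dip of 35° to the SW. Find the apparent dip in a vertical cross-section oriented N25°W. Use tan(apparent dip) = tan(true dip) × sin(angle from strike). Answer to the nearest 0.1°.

The strike is S50°E and the section trends N25°W; the acute angle between them is β = 25°.
tan α = tan 35° × sin 25° = 0.7002 × 0.4226 = 0.2959
α = arctan(0.2959) = 16.48°

16.5°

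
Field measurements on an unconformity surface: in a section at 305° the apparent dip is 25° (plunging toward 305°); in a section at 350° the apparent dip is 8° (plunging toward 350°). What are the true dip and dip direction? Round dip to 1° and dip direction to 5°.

true dip 28°, dip direction 275°

Each apparent-dip line lies in the plane. As unit vectors (x east, y north, z up), v₁ plunges 25°→305° and v₂ plunges 8°→350°.
The plane normal is n = v₁ × v₂ ∝ (-0.340, 0.031, 0.635).
Dip δ = arctan(|n_h|/n_z) = arctan(0.341/0.635) = 28.3°.
The horizontal component of n points toward azimuth atan2(n_x, n_y) = 275°, the dip direction.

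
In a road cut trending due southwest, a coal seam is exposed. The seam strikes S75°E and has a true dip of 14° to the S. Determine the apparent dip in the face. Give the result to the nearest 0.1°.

12.2°

The strike is S75°E and the section trends due southwest; the acute angle between them is β = 60°.
tan α = tan 14° × sin 60° = 0.2493 × 0.8660 = 0.2159
apparent dip = arctan 0.2159 = 12.18°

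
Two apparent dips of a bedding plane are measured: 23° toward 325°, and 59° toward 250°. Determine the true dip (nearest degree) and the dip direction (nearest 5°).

The two traces are lines in the plane: v₁ = (sin 325°·cos 23°, cos 325°·cos 23°, −sin 23°), v₂ = (sin 250°·cos 59°, cos 250°·cos 59°, −sin 59°).
The plane normal is n = v₁ × v₂ ∝ (-0.715, -0.263, 0.458).
True dip = arccos(n_z / |n|) = arccos(0.5150) = 59.0°.
The horizontal component of n points toward azimuth atan2(n_x, n_y) = 250°, the dip direction.

true dip 59°, dip direction 250°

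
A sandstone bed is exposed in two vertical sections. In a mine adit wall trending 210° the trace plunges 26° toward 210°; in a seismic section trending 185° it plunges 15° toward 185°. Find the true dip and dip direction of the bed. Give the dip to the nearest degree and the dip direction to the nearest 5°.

Represent each trace as a vector plunging at its apparent dip toward its trend (east-north-up frame): v₁ = (-0.449, -0.778, -0.438), v₂ = (-0.084, -0.962, -0.259).
n = v₁ × v₂ = (-0.220, -0.079, 0.367) (taken with n_z > 0).
True dip = arccos(n_z / |n|) = arccos(0.8429) = 32.6°.
Dip direction = atan2(-0.220, -0.079) = 250° (azimuth of n's horizontal projection).

true dip 33°, dip direction 250°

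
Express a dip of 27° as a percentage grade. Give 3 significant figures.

grade % = 100 × tan 27° = 100 × 0.5095

51.0%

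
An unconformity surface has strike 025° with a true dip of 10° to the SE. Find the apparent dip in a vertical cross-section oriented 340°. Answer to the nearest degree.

7°

The strike is 025° and the section trends 340°; the acute angle between them is β = 45°.
tan α = tan 10° × sin 45° = 0.1763 × 0.7071 = 0.1247
α = arctan(0.1247) = 7.11°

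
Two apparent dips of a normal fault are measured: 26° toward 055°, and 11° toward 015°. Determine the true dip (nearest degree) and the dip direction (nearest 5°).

Represent each trace as a vector plunging at its apparent dip toward its trend (east-north-up frame): v₁ = (0.736, 0.516, -0.438), v₂ = (0.254, 0.948, -0.191).
Cross product v₁ × v₂ gives the pole to the plane: n ∝ (0.317, 0.029, 0.567).
True dip = arccos(n_z / |n|) = arccos(0.8718) = 29.3°.
The horizontal component of n points toward azimuth atan2(n_x, n_y) = 85°, the dip direction.

true dip 29°, dip direction 085°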